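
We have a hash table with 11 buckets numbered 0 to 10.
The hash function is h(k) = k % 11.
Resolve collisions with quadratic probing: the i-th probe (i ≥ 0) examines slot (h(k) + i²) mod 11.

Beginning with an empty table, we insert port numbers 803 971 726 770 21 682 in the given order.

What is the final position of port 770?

Insert 803: h=0, slot 0 empty → index 0.
Insert 971: h=3, slot 3 empty → index 3.
Insert 726: h=0, slot 0 occupied → index 1.
Insert 770: h=0, slots 0,1 occupied → index 4.
Insert 21: h=10, slot 10 empty → index 10.
Insert 682: h=0, slots 0,1,4 occupied → index 9.
Table: [803, 726, -, 971, 770, -, -, -, -, 682, 21]

4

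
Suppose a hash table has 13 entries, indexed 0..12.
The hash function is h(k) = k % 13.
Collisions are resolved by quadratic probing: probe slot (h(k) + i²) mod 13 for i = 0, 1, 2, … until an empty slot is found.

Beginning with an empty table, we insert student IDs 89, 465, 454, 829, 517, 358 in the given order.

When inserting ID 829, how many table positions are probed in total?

3

Insert 89: h=11, slot 11 empty -> index 11.
Insert 465: h=10, slot 10 empty -> index 10.
Insert 454: h=12, slot 12 empty -> index 12.
Insert 829: h=10, slots 10,11 occupied -> index 1.
Insert 517: h=10, slots 10,11,1 occupied -> index 6.
Insert 358: h=7, slot 7 empty -> index 7.
Table: [_, 829, _, _, _, _, 517, 358, _, _, 465, 89, 454]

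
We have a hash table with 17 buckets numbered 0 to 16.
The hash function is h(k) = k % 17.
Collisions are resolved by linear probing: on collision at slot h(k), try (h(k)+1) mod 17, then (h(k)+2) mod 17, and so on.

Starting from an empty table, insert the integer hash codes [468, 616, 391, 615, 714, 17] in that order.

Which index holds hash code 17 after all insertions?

468 hashes to 9; slot 9 is free -> place at 9.
616 hashes to 4; slot 4 is free -> place at 4.
391 hashes to 0; slot 0 is free -> place at 0.
615 hashes to 3; slot 3 is free -> place at 3.
714 hashes to 0; 0 taken -> place at 1.
17 hashes to 0; 0,1 taken -> place at 2.
Table: [391, 714, 17, 615, 616, -, -, -, -, 468, -, -, -, -, -, -, -]

2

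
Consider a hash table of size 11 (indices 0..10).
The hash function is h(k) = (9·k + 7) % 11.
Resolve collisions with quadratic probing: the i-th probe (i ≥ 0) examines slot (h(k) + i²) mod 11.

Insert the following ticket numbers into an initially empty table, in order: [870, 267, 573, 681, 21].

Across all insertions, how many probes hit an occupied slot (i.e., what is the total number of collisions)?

Insert 870: h=5, slot 5 empty -> index 5.
Insert 267: h=1, slot 1 empty -> index 1.
Insert 573: h=5, slot 5 occupied -> index 6.
Insert 681: h=9, slot 9 empty -> index 9.
Insert 21: h=9, slot 9 occupied -> index 10.
Table: [., 267, ., ., ., 870, 573, ., ., 681, 21]

2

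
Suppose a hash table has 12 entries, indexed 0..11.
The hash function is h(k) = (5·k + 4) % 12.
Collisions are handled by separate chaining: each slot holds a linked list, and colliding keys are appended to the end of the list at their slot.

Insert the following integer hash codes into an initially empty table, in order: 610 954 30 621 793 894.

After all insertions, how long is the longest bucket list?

3

610 → bucket 6
954 → bucket 10
30 → bucket 10 (collision)
621 → bucket 1
793 → bucket 9
894 → bucket 10 (collision)
Final buckets:
0: _
1: 621
2: _
3: _
4: _
5: _
6: 610
7: _
8: _
9: 793
10: 954 -> 30 -> 894
11: _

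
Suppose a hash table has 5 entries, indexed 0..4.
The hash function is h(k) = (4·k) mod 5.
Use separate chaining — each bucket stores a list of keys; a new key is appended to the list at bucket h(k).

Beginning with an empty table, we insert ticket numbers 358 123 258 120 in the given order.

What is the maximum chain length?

3

Insert 358: h=2, bucket 2 empty -> new chain.
Insert 123: h=2, bucket 2 nonempty -> append to chain.
Insert 258: h=2, bucket 2 nonempty -> append to chain.
Insert 120: h=0, bucket 0 empty -> new chain.
Final buckets:
0: 120
1: _
2: 358 -> 123 -> 258
3: _
4: _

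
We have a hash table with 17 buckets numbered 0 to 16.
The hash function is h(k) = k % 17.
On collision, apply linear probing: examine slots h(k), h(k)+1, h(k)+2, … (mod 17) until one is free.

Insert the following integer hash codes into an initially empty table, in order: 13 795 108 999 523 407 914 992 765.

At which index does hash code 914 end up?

13: h=13 => slot 13
795: h=13, probe 13,14 => slot 14
108: h=6 => slot 6
999: h=13, probe 13,14,15 => slot 15
523: h=13, probe 13,14,15,16 => slot 16
407: h=16, probe 16,0 => slot 0
914: h=13, probe 13,14,15,16,0,1 => slot 1
992: h=6, probe 6,7 => slot 7
765: h=0, probe 0,1,2 => slot 2
Table: [407, 914, 765, —, —, —, 108, 992, —, —, —, —, —, 13, 795, 999, 523]

1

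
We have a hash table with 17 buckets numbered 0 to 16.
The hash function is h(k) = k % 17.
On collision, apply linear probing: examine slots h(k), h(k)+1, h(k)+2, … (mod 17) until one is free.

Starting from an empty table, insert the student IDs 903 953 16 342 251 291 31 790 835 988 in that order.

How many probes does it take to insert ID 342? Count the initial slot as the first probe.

2

Insert 903: h=2, slot 2 empty -> index 2.
Insert 953: h=1, slot 1 empty -> index 1.
Insert 16: h=16, slot 16 empty -> index 16.
Insert 342: h=2, slot 2 occupied -> index 3.
Insert 251: h=13, slot 13 empty -> index 13.
Insert 291: h=2, slots 2,3 occupied -> index 4.
Insert 31: h=14, slot 14 empty -> index 14.
Insert 790: h=8, slot 8 empty -> index 8.
Insert 835: h=2, slots 2,3,4 occupied -> index 5.
Insert 988: h=2, slots 2,3,4,5 occupied -> index 6.
Table: [_, 953, 903, 342, 291, 835, 988, _, 790, _, _, _, _, 251, 31, _, 16]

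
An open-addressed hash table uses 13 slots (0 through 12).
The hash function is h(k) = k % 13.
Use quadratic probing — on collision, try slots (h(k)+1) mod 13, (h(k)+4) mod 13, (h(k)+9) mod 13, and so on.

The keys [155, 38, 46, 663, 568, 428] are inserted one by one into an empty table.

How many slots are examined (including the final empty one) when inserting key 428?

Insert 155: h=12, slot 12 empty -> index 12.
Insert 38: h=12, slot 12 occupied -> index 0.
Insert 46: h=7, slot 7 empty -> index 7.
Insert 663: h=0, slot 0 occupied -> index 1.
Insert 568: h=9, slot 9 empty -> index 9.
Insert 428: h=12, slots 12,0 occupied -> index 3.
Table: [38, 663, —, 428, —, —, —, 46, —, 568, —, —, 155]

3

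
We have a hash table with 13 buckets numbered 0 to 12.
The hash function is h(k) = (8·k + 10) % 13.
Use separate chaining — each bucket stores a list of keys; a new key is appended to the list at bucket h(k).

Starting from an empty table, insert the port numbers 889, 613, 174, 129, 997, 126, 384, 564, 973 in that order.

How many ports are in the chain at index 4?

2

Insert 889: h=11, bucket 11 empty -> new chain.
Insert 613: h=0, bucket 0 empty -> new chain.
Insert 174: h=11, bucket 11 nonempty -> append to chain.
Insert 129: h=2, bucket 2 empty -> new chain.
Insert 997: h=4, bucket 4 empty -> new chain.
Insert 126: h=4, bucket 4 nonempty -> append to chain.
Insert 384: h=1, bucket 1 empty -> new chain.
Insert 564: h=11, bucket 11 nonempty -> append to chain.
Insert 973: h=7, bucket 7 empty -> new chain.
Final buckets:
0: 613
1: 384
2: 129
3: .
4: 997 -> 126
5: .
6: .
7: 973
8: .
9: .
10: .
11: 889 -> 174 -> 564
12: .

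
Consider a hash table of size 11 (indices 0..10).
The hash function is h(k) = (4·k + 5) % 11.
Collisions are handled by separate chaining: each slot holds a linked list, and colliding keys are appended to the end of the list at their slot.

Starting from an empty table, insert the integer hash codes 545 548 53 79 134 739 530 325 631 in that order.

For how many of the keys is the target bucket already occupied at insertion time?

5

Insert 545: h=7, bucket 7 empty → new chain.
Insert 548: h=8, bucket 8 empty → new chain.
Insert 53: h=8, bucket 8 nonempty → append to chain.
Insert 79: h=2, bucket 2 empty → new chain.
Insert 134: h=2, bucket 2 nonempty → append to chain.
Insert 739: h=2, bucket 2 nonempty → append to chain.
Insert 530: h=2, bucket 2 nonempty → append to chain.
Insert 325: h=7, bucket 7 nonempty → append to chain.
Insert 631: h=10, bucket 10 empty → new chain.
Final buckets:
0: —
1: —
2: 79 -> 134 -> 739 -> 530
3: —
4: —
5: —
6: —
7: 545 -> 325
8: 548 -> 53
9: —
10: 631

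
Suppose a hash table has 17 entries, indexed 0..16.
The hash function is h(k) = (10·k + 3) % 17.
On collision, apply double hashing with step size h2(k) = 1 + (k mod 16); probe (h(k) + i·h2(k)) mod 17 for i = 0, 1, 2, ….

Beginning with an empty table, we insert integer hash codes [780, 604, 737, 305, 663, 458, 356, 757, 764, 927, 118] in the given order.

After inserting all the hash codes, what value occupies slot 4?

458

780: h=0 => slot 0
604: h=8 => slot 8
737: h=12 => slot 12
305: h=10 => slot 10
663: h=3 => slot 3
458: h=10, h2=11, probe 10,4 => slot 4
356: h=10, h2=5, probe 10,15 => slot 15
757: h=8, h2=6, probe 8,14 => slot 14
764: h=10, h2=13, probe 10,6 => slot 6
927: h=8, h2=16, probe 8,7 => slot 7
118: h=10, h2=7, probe 10,0,7,14,4,11 => slot 11
Table: [780, —, —, 663, 458, —, 764, 927, 604, —, 305, 118, 737, —, 757, 356, —]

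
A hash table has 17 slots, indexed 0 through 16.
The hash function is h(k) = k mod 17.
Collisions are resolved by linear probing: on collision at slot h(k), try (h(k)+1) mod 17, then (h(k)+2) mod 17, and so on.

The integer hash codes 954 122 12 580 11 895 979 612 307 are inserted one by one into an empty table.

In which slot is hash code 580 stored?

954: h=2 -> slot 2
122: h=3 -> slot 3
12: h=12 -> slot 12
580: h=2, probe 2,3,4 -> slot 4
11: h=11 -> slot 11
895: h=11, probe 11,12,13 -> slot 13
979: h=10 -> slot 10
612: h=0 -> slot 0
307: h=1 -> slot 1
Table: [612, 307, 954, 122, 580, _, _, _, _, _, 979, 11, 12, 895, _, _, _]

4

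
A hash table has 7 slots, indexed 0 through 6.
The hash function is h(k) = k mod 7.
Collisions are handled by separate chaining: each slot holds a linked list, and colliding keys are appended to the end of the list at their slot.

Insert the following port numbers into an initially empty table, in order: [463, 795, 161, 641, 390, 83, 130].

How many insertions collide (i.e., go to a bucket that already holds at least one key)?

Insert 463: h=1, bucket 1 empty → new chain.
Insert 795: h=4, bucket 4 empty → new chain.
Insert 161: h=0, bucket 0 empty → new chain.
Insert 641: h=4, bucket 4 nonempty → append to chain.
Insert 390: h=5, bucket 5 empty → new chain.
Insert 83: h=6, bucket 6 empty → new chain.
Insert 130: h=4, bucket 4 nonempty → append to chain.
Final buckets:
0: 161
1: 463
2: ∅
3: ∅
4: 795 -> 641 -> 130
5: 390
6: 83

2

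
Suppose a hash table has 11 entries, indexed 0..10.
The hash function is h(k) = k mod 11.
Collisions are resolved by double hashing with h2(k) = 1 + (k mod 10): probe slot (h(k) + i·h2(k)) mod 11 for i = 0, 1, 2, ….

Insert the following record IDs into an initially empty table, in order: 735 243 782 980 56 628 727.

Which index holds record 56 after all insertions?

8

735 hashes to 9; slot 9 is free => place at 9.
243 hashes to 1; slot 1 is free => place at 1.
782 hashes to 1, h2=3; 1 taken => place at 4.
980 hashes to 1, h2=1; 1 taken => place at 2.
56 hashes to 1, h2=7; 1 taken => place at 8.
628 hashes to 1, h2=9; 1 taken => place at 10.
727 hashes to 1, h2=8; 1,9 taken => place at 6.
Table: [., 243, 980, ., 782, ., 727, ., 56, 735, 628]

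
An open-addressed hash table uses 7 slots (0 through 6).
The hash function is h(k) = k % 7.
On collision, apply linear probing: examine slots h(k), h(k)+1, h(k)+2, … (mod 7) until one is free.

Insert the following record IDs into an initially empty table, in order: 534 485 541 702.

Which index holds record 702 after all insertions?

5

Insert 534: h=2, slot 2 empty → index 2.
Insert 485: h=2, slot 2 occupied → index 3.
Insert 541: h=2, slots 2,3 occupied → index 4.
Insert 702: h=2, slots 2,3,4 occupied → index 5.
Table: [-, -, 534, 485, 541, 702, -]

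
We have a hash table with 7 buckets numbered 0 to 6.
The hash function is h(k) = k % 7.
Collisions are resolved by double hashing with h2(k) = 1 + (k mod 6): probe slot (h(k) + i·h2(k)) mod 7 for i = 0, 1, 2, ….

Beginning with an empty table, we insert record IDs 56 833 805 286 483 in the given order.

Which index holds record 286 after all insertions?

56: h=0 -> slot 0
833: h=0, h2=6, probe 0,6 -> slot 6
805: h=0, h2=2, probe 0,2 -> slot 2
286: h=6, h2=5, probe 6,4 -> slot 4
483: h=0, h2=4, probe 0,4,1 -> slot 1
Table: [56, 483, 805, ., 286, ., 833]

4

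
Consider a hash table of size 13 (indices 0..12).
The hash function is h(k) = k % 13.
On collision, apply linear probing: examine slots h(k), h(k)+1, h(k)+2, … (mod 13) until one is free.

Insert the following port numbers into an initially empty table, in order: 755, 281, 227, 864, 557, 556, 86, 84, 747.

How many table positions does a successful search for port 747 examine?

755 hashes to 1; slot 1 is free → place at 1.
281 hashes to 8; slot 8 is free → place at 8.
227 hashes to 6; slot 6 is free → place at 6.
864 hashes to 6; 6 taken → place at 7.
557 hashes to 11; slot 11 is free → place at 11.
556 hashes to 10; slot 10 is free → place at 10.
86 hashes to 8; 8 taken → place at 9.
84 hashes to 6; 6,7,8,9,10,11 taken → place at 12.
747 hashes to 6; 6,7,8,9,10,11,12 taken → place at 0.
Table: [747, 755, _, _, _, _, 227, 864, 281, 86, 556, 557, 84]
Lookup 747: h=6, probe 6,7,8,9,10,11,12,0 → found at 0.

8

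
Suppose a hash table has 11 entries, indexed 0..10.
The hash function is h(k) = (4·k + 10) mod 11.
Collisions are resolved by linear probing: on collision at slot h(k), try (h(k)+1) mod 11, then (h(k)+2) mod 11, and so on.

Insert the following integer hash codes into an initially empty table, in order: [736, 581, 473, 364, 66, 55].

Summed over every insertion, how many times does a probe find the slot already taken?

Insert 736: h=6, slot 6 empty => index 6.
Insert 581: h=2, slot 2 empty => index 2.
Insert 473: h=10, slot 10 empty => index 10.
Insert 364: h=3, slot 3 empty => index 3.
Insert 66: h=10, slot 10 occupied => index 0.
Insert 55: h=10, slots 10,0 occupied => index 1.
Table: [66, 55, 581, 364, _, _, 736, _, _, _, 473]

3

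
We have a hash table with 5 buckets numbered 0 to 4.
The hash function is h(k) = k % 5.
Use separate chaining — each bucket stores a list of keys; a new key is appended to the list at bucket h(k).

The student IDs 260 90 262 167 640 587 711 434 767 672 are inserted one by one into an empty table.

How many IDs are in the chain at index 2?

5

Insert 260: h=0, bucket 0 empty → new chain.
Insert 90: h=0, bucket 0 nonempty → append to chain.
Insert 262: h=2, bucket 2 empty → new chain.
Insert 167: h=2, bucket 2 nonempty → append to chain.
Insert 640: h=0, bucket 0 nonempty → append to chain.
Insert 587: h=2, bucket 2 nonempty → append to chain.
Insert 711: h=1, bucket 1 empty → new chain.
Insert 434: h=4, bucket 4 empty → new chain.
Insert 767: h=2, bucket 2 nonempty → append to chain.
Insert 672: h=2, bucket 2 nonempty → append to chain.
Final buckets:
0: 260 -> 90 -> 640
1: 711
2: 262 -> 167 -> 587 -> 767 -> 672
3: —
4: 434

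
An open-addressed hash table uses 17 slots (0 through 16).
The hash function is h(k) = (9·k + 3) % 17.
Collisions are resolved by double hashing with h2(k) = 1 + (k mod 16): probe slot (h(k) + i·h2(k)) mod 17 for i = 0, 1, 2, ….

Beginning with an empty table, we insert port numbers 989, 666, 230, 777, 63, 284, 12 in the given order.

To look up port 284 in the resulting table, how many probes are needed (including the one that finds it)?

2

989 hashes to 13; slot 13 is free => place at 13.
666 hashes to 13, h2=11; 13 taken => place at 7.
230 hashes to 16; slot 16 is free => place at 16.
777 hashes to 9; slot 9 is free => place at 9.
63 hashes to 9, h2=16; 9 taken => place at 8.
284 hashes to 9, h2=13; 9 taken => place at 5.
12 hashes to 9, h2=13; 9,5 taken => place at 1.
Table: [—, 12, —, —, —, 284, —, 666, 63, 777, —, —, —, 989, —, —, 230]
Lookup 284: h=9, h2=13, probe 9,5 → found at 5.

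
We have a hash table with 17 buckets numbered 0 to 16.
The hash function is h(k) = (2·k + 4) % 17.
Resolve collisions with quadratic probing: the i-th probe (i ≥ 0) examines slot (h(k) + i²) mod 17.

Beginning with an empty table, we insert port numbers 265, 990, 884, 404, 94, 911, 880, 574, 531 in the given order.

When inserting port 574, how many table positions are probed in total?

265: h=7 → slot 7
990: h=12 → slot 12
884: h=4 → slot 4
404: h=13 → slot 13
94: h=5 → slot 5
911: h=7, probe 7,8 → slot 8
880: h=13, probe 13,14 → slot 14
574: h=13, probe 13,14,0 → slot 0
531: h=12, probe 12,13,16 → slot 16
Table: [574, -, -, -, 884, 94, -, 265, 911, -, -, -, 990, 404, 880, -, 531]

3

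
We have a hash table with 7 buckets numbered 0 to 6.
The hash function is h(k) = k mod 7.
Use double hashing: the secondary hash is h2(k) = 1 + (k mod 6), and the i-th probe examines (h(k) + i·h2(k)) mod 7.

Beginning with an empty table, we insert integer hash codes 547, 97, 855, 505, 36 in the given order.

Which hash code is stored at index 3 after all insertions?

505

547 hashes to 1; slot 1 is free => place at 1.
97 hashes to 6; slot 6 is free => place at 6.
855 hashes to 1, h2=4; 1 taken => place at 5.
505 hashes to 1, h2=2; 1 taken => place at 3.
36 hashes to 1, h2=1; 1 taken => place at 2.
Table: [., 547, 36, 505, ., 855, 97]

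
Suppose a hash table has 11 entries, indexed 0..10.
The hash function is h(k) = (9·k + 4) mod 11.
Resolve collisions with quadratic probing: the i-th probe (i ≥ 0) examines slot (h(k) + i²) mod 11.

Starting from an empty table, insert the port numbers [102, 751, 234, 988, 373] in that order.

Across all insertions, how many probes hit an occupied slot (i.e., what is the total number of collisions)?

3

102 hashes to 9; slot 9 is free -> place at 9.
751 hashes to 9; 9 taken -> place at 10.
234 hashes to 9; 9,10 taken -> place at 2.
988 hashes to 8; slot 8 is free -> place at 8.
373 hashes to 6; slot 6 is free -> place at 6.
Table: [., ., 234, ., ., ., 373, ., 988, 102, 751]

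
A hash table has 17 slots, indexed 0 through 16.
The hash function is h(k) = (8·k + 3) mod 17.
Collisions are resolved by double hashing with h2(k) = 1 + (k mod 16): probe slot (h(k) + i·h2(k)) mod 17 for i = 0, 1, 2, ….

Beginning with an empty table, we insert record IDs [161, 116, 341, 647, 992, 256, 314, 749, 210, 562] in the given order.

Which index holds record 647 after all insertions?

161 hashes to 16; slot 16 is free → place at 16.
116 hashes to 13; slot 13 is free → place at 13.
341 hashes to 11; slot 11 is free → place at 11.
647 hashes to 11, h2=8; 11 taken → place at 2.
992 hashes to 0; slot 0 is free → place at 0.
256 hashes to 11, h2=1; 11 taken → place at 12.
314 hashes to 16, h2=11; 16 taken → place at 10.
749 hashes to 11, h2=14; 11 taken → place at 8.
210 hashes to 0, h2=3; 0 taken → place at 3.
562 hashes to 11, h2=3; 11 taken → place at 14.
Table: [992, ∅, 647, 210, ∅, ∅, ∅, ∅, 749, ∅, 314, 341, 256, 116, 562, ∅, 161]

2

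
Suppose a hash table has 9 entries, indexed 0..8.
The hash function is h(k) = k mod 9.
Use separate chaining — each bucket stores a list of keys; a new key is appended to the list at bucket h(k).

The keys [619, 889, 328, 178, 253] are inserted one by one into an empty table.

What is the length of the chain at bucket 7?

Insert 619: h=7, bucket 7 empty -> new chain.
Insert 889: h=7, bucket 7 nonempty -> append to chain.
Insert 328: h=4, bucket 4 empty -> new chain.
Insert 178: h=7, bucket 7 nonempty -> append to chain.
Insert 253: h=1, bucket 1 empty -> new chain.
Final buckets:
0: ∅
1: 253
2: ∅
3: ∅
4: 328
5: ∅
6: ∅
7: 619 -> 889 -> 178
8: ∅

3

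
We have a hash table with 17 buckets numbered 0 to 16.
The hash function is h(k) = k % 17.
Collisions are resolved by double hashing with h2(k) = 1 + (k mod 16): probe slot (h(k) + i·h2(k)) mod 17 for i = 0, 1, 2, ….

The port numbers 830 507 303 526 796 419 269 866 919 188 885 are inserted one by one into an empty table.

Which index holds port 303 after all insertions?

830 hashes to 14; slot 14 is free → place at 14.
507 hashes to 14, h2=12; 14 taken → place at 9.
303 hashes to 14, h2=16; 14 taken → place at 13.
526 hashes to 16; slot 16 is free → place at 16.
796 hashes to 14, h2=13; 14 taken → place at 10.
419 hashes to 11; slot 11 is free → place at 11.
269 hashes to 14, h2=14; 14,11 taken → place at 8.
866 hashes to 16, h2=3; 16 taken → place at 2.
919 hashes to 1; slot 1 is free → place at 1.
188 hashes to 1, h2=13; 1,14,10 taken → place at 6.
885 hashes to 1, h2=6; 1 taken → place at 7.
Table: [—, 919, 866, —, —, —, 188, 885, 269, 507, 796, 419, —, 303, 830, —, 526]

13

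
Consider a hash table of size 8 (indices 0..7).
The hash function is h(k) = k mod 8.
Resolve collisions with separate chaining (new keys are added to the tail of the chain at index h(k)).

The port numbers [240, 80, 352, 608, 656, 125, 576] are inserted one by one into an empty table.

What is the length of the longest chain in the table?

6

Insert 240: h=0, bucket 0 empty -> new chain.
Insert 80: h=0, bucket 0 nonempty -> append to chain.
Insert 352: h=0, bucket 0 nonempty -> append to chain.
Insert 608: h=0, bucket 0 nonempty -> append to chain.
Insert 656: h=0, bucket 0 nonempty -> append to chain.
Insert 125: h=5, bucket 5 empty -> new chain.
Insert 576: h=0, bucket 0 nonempty -> append to chain.
Final buckets:
0: 240 -> 80 -> 352 -> 608 -> 656 -> 576
1: _
2: _
3: _
4: _
5: 125
6: _
7: _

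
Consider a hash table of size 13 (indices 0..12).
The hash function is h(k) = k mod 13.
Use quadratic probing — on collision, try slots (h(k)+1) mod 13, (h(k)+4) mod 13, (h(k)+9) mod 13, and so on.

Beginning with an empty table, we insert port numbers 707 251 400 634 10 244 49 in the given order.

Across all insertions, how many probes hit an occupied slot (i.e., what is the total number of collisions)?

10

707 hashes to 5; slot 5 is free → place at 5.
251 hashes to 4; slot 4 is free → place at 4.
400 hashes to 10; slot 10 is free → place at 10.
634 hashes to 10; 10 taken → place at 11.
10 hashes to 10; 10,11 taken → place at 1.
244 hashes to 10; 10,11,1 taken → place at 6.
49 hashes to 10; 10,11,1,6 taken → place at 0.
Table: [49, 10, ., ., 251, 707, 244, ., ., ., 400, 634, .]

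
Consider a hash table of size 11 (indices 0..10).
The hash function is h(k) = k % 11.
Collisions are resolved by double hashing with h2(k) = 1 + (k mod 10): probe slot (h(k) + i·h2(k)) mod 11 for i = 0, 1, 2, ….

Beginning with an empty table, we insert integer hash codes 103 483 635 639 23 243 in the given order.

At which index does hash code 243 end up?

9

Insert 103: h=4, slot 4 empty -> index 4.
Insert 483: h=10, slot 10 empty -> index 10.
Insert 635: h=8, slot 8 empty -> index 8.
Insert 639: h=1, slot 1 empty -> index 1.
Insert 23: h=1, h2=4, slot 1 occupied -> index 5.
Insert 243: h=1, h2=4, slots 1,5 occupied -> index 9.
Table: [., 639, ., ., 103, 23, ., ., 635, 243, 483]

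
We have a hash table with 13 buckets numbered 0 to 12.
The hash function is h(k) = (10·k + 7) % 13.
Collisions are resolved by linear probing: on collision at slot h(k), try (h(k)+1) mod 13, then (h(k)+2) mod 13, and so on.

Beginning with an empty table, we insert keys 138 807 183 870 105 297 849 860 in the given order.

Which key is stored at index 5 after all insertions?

Insert 138: h=9, slot 9 empty => index 9.
Insert 807: h=4, slot 4 empty => index 4.
Insert 183: h=4, slot 4 occupied => index 5.
Insert 870: h=10, slot 10 empty => index 10.
Insert 105: h=4, slots 4,5 occupied => index 6.
Insert 297: h=0, slot 0 empty => index 0.
Insert 849: h=8, slot 8 empty => index 8.
Insert 860: h=1, slot 1 empty => index 1.
Table: [297, 860, _, _, 807, 183, 105, _, 849, 138, 870, _, _]

183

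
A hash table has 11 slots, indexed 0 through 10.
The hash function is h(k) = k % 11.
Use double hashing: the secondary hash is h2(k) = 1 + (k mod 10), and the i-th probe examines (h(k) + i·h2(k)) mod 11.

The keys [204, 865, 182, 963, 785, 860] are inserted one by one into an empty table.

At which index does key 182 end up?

204: h=6 => slot 6
865: h=7 => slot 7
182: h=6, h2=3, probe 6,9 => slot 9
963: h=6, h2=4, probe 6,10 => slot 10
785: h=4 => slot 4
860: h=2 => slot 2
Table: [—, —, 860, —, 785, —, 204, 865, —, 182, 963]

9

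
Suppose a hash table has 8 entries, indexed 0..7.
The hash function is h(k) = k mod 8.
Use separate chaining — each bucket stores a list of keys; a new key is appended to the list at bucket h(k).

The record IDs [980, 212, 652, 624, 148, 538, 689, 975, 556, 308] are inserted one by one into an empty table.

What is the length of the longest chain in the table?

980 → bucket 4
212 → bucket 4 (collision)
652 → bucket 4 (collision)
624 → bucket 0
148 → bucket 4 (collision)
538 → bucket 2
689 → bucket 1
975 → bucket 7
556 → bucket 4 (collision)
308 → bucket 4 (collision)
Final buckets:
0: 624
1: 689
2: 538
3: -
4: 980 -> 212 -> 652 -> 148 -> 556 -> 308
5: -
6: -
7: 975

6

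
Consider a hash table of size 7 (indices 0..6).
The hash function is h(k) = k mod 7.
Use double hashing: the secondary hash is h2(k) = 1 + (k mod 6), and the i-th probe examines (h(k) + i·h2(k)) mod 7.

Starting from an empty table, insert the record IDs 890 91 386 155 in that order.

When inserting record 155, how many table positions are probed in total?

3

890 hashes to 1; slot 1 is free -> place at 1.
91 hashes to 0; slot 0 is free -> place at 0.
386 hashes to 1, h2=3; 1 taken -> place at 4.
155 hashes to 1, h2=6; 1,0 taken -> place at 6.
Table: [91, 890, -, -, 386, -, 155]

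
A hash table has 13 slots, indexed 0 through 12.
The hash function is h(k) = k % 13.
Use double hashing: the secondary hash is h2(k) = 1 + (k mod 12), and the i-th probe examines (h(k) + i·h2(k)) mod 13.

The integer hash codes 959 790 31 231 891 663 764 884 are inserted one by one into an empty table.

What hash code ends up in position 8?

790

Insert 959: h=10, slot 10 empty -> index 10.
Insert 790: h=10, h2=11, slot 10 occupied -> index 8.
Insert 31: h=5, slot 5 empty -> index 5.
Insert 231: h=10, h2=4, slot 10 occupied -> index 1.
Insert 891: h=7, slot 7 empty -> index 7.
Insert 663: h=0, slot 0 empty -> index 0.
Insert 764: h=10, h2=9, slot 10 occupied -> index 6.
Insert 884: h=0, h2=9, slot 0 occupied -> index 9.
Table: [663, 231, _, _, _, 31, 764, 891, 790, 884, 959, _, _]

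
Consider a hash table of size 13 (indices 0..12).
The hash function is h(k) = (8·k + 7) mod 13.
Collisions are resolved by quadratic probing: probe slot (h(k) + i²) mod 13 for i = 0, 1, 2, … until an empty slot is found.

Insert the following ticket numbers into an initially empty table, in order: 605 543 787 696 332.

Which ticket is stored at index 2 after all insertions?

Insert 605: h=11, slot 11 empty → index 11.
Insert 543: h=9, slot 9 empty → index 9.
Insert 787: h=11, slot 11 occupied → index 12.
Insert 696: h=11, slots 11,12 occupied → index 2.
Insert 332: h=11, slots 11,12,2 occupied → index 7.
Table: [—, —, 696, —, —, —, —, 332, —, 543, —, 605, 787]

696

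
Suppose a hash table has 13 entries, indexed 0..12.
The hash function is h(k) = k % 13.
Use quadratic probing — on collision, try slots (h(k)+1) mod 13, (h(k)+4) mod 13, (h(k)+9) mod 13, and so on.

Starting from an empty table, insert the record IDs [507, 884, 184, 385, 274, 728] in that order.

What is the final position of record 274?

5

Insert 507: h=0, slot 0 empty → index 0.
Insert 884: h=0, slot 0 occupied → index 1.
Insert 184: h=2, slot 2 empty → index 2.
Insert 385: h=8, slot 8 empty → index 8.
Insert 274: h=1, slots 1,2 occupied → index 5.
Insert 728: h=0, slots 0,1 occupied → index 4.
Table: [507, 884, 184, ∅, 728, 274, ∅, ∅, 385, ∅, ∅, ∅, ∅]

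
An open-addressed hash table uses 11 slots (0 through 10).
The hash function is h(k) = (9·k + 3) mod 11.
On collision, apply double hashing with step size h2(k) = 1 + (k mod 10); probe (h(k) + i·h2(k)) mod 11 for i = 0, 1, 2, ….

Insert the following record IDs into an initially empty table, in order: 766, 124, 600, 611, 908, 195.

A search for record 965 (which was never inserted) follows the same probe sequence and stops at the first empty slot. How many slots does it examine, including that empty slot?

766: h=0 => slot 0
124: h=8 => slot 8
600: h=2 => slot 2
611: h=2, h2=2, probe 2,4 => slot 4
908: h=2, h2=9, probe 2,0,9 => slot 9
195: h=9, h2=6, probe 9,4,10 => slot 10
Table: [766, _, 600, _, 611, _, _, _, 124, 908, 195]
Lookup 965: h=9, h2=6, probe 9,4,10,5 → slot 5 empty, not found.

4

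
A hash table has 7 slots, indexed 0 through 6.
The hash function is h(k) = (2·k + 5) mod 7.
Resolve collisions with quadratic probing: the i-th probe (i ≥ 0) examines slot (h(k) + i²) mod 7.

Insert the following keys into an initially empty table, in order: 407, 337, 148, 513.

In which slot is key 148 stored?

4

407: h=0 → slot 0
337: h=0, probe 0,1 → slot 1
148: h=0, probe 0,1,4 → slot 4
513: h=2 → slot 2
Table: [407, 337, 513, ., 148, ., .]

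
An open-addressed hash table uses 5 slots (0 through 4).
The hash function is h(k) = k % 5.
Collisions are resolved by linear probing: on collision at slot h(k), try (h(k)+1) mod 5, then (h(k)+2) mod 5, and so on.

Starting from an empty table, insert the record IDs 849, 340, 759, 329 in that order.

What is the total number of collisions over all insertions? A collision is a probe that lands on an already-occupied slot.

Insert 849: h=4, slot 4 empty → index 4.
Insert 340: h=0, slot 0 empty → index 0.
Insert 759: h=4, slots 4,0 occupied → index 1.
Insert 329: h=4, slots 4,0,1 occupied → index 2.
Table: [340, 759, 329, —, 849]

5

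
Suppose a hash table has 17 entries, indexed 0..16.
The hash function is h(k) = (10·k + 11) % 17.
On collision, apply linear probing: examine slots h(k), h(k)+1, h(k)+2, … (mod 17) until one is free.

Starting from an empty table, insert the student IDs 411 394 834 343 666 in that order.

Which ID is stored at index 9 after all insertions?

343

411 hashes to 7; slot 7 is free → place at 7.
394 hashes to 7; 7 taken → place at 8.
834 hashes to 4; slot 4 is free → place at 4.
343 hashes to 7; 7,8 taken → place at 9.
666 hashes to 7; 7,8,9 taken → place at 10.
Table: [., ., ., ., 834, ., ., 411, 394, 343, 666, ., ., ., ., ., .]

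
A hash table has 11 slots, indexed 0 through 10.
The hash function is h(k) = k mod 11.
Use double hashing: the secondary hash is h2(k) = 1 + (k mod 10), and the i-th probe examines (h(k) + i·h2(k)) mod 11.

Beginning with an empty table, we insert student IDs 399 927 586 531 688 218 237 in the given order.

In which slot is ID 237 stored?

8

Insert 399: h=3, slot 3 empty -> index 3.
Insert 927: h=3, h2=8, slot 3 occupied -> index 0.
Insert 586: h=3, h2=7, slot 3 occupied -> index 10.
Insert 531: h=3, h2=2, slot 3 occupied -> index 5.
Insert 688: h=6, slot 6 empty -> index 6.
Insert 218: h=9, slot 9 empty -> index 9.
Insert 237: h=6, h2=8, slots 6,3,0 occupied -> index 8.
Table: [927, -, -, 399, -, 531, 688, -, 237, 218, 586]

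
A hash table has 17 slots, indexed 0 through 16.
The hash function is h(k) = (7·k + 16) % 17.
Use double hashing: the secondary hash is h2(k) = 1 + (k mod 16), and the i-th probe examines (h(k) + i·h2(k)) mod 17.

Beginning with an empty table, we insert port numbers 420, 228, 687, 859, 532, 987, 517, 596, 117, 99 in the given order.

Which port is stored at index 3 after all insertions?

517

420 hashes to 15; slot 15 is free -> place at 15.
228 hashes to 14; slot 14 is free -> place at 14.
687 hashes to 14, h2=16; 14 taken -> place at 13.
859 hashes to 11; slot 11 is free -> place at 11.
532 hashes to 0; slot 0 is free -> place at 0.
987 hashes to 6; slot 6 is free -> place at 6.
517 hashes to 14, h2=6; 14 taken -> place at 3.
596 hashes to 6, h2=5; 6,11 taken -> place at 16.
117 hashes to 2; slot 2 is free -> place at 2.
99 hashes to 12; slot 12 is free -> place at 12.
Table: [532, —, 117, 517, —, —, 987, —, —, —, —, 859, 99, 687, 228, 420, 596]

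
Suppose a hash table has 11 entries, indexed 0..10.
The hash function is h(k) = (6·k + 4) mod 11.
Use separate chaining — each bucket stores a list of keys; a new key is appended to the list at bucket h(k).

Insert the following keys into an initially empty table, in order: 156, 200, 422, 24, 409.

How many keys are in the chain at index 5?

4

156 -> bucket 5
200 -> bucket 5 (collision)
422 -> bucket 6
24 -> bucket 5 (collision)
409 -> bucket 5 (collision)
Final buckets:
0: ∅
1: ∅
2: ∅
3: ∅
4: ∅
5: 156 -> 200 -> 24 -> 409
6: 422
7: ∅
8: ∅
9: ∅
10: ∅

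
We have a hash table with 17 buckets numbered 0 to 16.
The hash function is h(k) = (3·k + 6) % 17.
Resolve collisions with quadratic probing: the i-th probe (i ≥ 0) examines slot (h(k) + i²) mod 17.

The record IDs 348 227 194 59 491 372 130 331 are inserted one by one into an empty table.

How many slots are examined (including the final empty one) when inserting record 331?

5

348: h=13 -> slot 13
227: h=7 -> slot 7
194: h=10 -> slot 10
59: h=13, probe 13,14 -> slot 14
491: h=0 -> slot 0
372: h=0, probe 0,1 -> slot 1
130: h=5 -> slot 5
331: h=13, probe 13,14,0,5,12 -> slot 12
Table: [491, 372, _, _, _, 130, _, 227, _, _, 194, _, 331, 348, 59, _, _]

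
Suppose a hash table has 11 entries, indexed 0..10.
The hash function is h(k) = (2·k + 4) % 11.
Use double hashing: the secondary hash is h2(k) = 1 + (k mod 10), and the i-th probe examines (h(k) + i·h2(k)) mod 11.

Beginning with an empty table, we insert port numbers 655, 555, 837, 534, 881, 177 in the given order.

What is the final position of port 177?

655: h=5 -> slot 5
555: h=3 -> slot 3
837: h=6 -> slot 6
534: h=5, h2=5, probe 5,10 -> slot 10
881: h=6, h2=2, probe 6,8 -> slot 8
177: h=6, h2=8, probe 6,3,0 -> slot 0
Table: [177, _, _, 555, _, 655, 837, _, 881, _, 534]

0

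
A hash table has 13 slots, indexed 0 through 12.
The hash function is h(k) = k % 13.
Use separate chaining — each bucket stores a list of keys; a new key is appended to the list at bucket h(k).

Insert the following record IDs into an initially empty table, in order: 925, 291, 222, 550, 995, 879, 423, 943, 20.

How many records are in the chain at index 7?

4

Insert 925: h=2, bucket 2 empty → new chain.
Insert 291: h=5, bucket 5 empty → new chain.
Insert 222: h=1, bucket 1 empty → new chain.
Insert 550: h=4, bucket 4 empty → new chain.
Insert 995: h=7, bucket 7 empty → new chain.
Insert 879: h=8, bucket 8 empty → new chain.
Insert 423: h=7, bucket 7 nonempty → append to chain.
Insert 943: h=7, bucket 7 nonempty → append to chain.
Insert 20: h=7, bucket 7 nonempty → append to chain.
Final buckets:
0: _
1: 222
2: 925
3: _
4: 550
5: 291
6: _
7: 995 -> 423 -> 943 -> 20
8: 879
9: _
10: _
11: _
12: _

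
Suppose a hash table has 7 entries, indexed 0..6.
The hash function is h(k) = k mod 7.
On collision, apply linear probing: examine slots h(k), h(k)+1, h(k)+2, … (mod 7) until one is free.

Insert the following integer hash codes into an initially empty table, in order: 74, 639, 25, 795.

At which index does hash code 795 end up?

6

74 hashes to 4; slot 4 is free -> place at 4.
639 hashes to 2; slot 2 is free -> place at 2.
25 hashes to 4; 4 taken -> place at 5.
795 hashes to 4; 4,5 taken -> place at 6.
Table: [∅, ∅, 639, ∅, 74, 25, 795]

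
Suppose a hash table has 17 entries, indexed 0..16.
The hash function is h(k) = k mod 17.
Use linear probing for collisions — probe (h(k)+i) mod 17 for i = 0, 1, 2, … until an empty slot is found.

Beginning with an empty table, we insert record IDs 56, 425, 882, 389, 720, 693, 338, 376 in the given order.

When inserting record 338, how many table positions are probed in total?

56: h=5 => slot 5
425: h=0 => slot 0
882: h=15 => slot 15
389: h=15, probe 15,16 => slot 16
720: h=6 => slot 6
693: h=13 => slot 13
338: h=15, probe 15,16,0,1 => slot 1
376: h=2 => slot 2
Table: [425, 338, 376, _, _, 56, 720, _, _, _, _, _, _, 693, _, 882, 389]

4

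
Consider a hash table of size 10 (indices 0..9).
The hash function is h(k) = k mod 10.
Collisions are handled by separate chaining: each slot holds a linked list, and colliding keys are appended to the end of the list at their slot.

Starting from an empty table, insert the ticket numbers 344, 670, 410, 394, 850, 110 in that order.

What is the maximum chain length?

344 -> bucket 4
670 -> bucket 0
410 -> bucket 0 (collision)
394 -> bucket 4 (collision)
850 -> bucket 0 (collision)
110 -> bucket 0 (collision)
Final buckets:
0: 670 -> 410 -> 850 -> 110
1: -
2: -
3: -
4: 344 -> 394
5: -
6: -
7: -
8: -
9: -

4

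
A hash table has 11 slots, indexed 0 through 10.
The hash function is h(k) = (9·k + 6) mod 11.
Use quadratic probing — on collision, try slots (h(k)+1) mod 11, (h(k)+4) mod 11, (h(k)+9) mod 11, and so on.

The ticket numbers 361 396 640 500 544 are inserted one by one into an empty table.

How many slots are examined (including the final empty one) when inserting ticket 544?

2

Insert 361: h=10, slot 10 empty => index 10.
Insert 396: h=6, slot 6 empty => index 6.
Insert 640: h=2, slot 2 empty => index 2.
Insert 500: h=7, slot 7 empty => index 7.
Insert 544: h=7, slot 7 occupied => index 8.
Table: [∅, ∅, 640, ∅, ∅, ∅, 396, 500, 544, ∅, 361]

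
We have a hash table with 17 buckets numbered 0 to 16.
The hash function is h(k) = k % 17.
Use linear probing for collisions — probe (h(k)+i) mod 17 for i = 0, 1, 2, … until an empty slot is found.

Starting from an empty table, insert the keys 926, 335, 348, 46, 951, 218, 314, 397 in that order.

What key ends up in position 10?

314

Insert 926: h=8, slot 8 empty => index 8.
Insert 335: h=12, slot 12 empty => index 12.
Insert 348: h=8, slot 8 occupied => index 9.
Insert 46: h=12, slot 12 occupied => index 13.
Insert 951: h=16, slot 16 empty => index 16.
Insert 218: h=14, slot 14 empty => index 14.
Insert 314: h=8, slots 8,9 occupied => index 10.
Insert 397: h=6, slot 6 empty => index 6.
Table: [., ., ., ., ., ., 397, ., 926, 348, 314, ., 335, 46, 218, ., 951]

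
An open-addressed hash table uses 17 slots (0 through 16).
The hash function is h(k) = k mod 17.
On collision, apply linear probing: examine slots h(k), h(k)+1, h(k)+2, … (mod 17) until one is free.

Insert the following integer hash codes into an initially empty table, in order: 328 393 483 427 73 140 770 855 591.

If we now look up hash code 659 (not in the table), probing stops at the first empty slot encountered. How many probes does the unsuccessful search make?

2

Insert 328: h=5, slot 5 empty → index 5.
Insert 393: h=2, slot 2 empty → index 2.
Insert 483: h=7, slot 7 empty → index 7.
Insert 427: h=2, slot 2 occupied → index 3.
Insert 73: h=5, slot 5 occupied → index 6.
Insert 140: h=4, slot 4 empty → index 4.
Insert 770: h=5, slots 5,6,7 occupied → index 8.
Insert 855: h=5, slots 5,6,7,8 occupied → index 9.
Insert 591: h=13, slot 13 empty → index 13.
Table: [_, _, 393, 427, 140, 328, 73, 483, 770, 855, _, _, _, 591, _, _, _]
Lookup 659: h=13, probe 13,14 → slot 14 empty, not found.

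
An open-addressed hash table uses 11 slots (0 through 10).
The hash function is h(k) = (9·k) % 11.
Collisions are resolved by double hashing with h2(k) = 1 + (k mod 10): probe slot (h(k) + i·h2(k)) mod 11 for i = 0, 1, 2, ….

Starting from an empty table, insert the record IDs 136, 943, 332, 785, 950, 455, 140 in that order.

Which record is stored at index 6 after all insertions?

943

136: h=3 -> slot 3
943: h=6 -> slot 6
332: h=7 -> slot 7
785: h=3, h2=6, probe 3,9 -> slot 9
950: h=3, h2=1, probe 3,4 -> slot 4
455: h=3, h2=6, probe 3,9,4,10 -> slot 10
140: h=6, h2=1, probe 6,7,8 -> slot 8
Table: [., ., ., 136, 950, ., 943, 332, 140, 785, 455]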